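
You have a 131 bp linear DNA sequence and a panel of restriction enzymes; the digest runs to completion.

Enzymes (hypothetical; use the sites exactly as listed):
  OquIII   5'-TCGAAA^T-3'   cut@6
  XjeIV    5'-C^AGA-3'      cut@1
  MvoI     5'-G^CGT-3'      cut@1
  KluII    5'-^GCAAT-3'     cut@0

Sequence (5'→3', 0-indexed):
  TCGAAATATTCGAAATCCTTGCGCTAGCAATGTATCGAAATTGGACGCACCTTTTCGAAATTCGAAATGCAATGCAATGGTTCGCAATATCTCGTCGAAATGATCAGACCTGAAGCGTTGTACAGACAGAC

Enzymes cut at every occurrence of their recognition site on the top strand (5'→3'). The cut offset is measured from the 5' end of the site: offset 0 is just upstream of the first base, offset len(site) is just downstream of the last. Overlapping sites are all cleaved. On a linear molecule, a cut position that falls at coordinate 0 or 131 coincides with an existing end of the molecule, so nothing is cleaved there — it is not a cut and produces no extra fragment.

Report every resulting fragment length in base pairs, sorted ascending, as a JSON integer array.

Site scan:
  OquIII TCGAAAT/6: at [0, 9, 34, 54, 61, 94] ⇒ [6, 15, 40, 60, 67, 100]
  XjeIV CAGA/1: at [104, 122, 126] ⇒ [105, 123, 127]
  MvoI GCGT/1: at [114] ⇒ [115]
  KluII GCAAT/0: at [26, 68, 73, 83] ⇒ [26, 68, 73, 83]

Pooled cuts: [6, 15, 26, 40, 60, 67, 68, 73, 83, 100, 105, 115, 123, 127]

Fragment lengths:
  [0,6): 6 bp
  [6,15): 9 bp
  [15,26): 11 bp
  [26,40): 14 bp
  [40,60): 20 bp
  [60,67): 7 bp
  [67,68): 1 bp
  [68,73): 5 bp
  [73,83): 10 bp
  [83,100): 17 bp
  [100,105): 5 bp
  [105,115): 10 bp
  [115,123): 8 bp
  [123,127): 4 bp
  [127,131): 4 bp

[1,4,4,5,5,6,7,8,9,10,10,11,14,17,20]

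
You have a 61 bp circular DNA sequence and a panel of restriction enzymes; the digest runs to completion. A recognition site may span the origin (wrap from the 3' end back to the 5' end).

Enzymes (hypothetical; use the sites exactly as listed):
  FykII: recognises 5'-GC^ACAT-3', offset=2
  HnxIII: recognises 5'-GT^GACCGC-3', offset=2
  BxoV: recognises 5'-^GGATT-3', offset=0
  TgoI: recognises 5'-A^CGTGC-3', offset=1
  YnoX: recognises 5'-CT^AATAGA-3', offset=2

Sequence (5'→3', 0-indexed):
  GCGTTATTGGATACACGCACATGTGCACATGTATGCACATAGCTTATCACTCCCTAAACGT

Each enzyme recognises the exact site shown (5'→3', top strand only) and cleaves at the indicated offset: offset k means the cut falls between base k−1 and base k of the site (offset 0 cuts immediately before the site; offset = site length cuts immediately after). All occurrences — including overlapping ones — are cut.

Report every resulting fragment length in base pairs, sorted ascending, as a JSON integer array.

[8,10,21,22]

Site scan:
  FykII GCACAT/2: at [16, 24, 34] ⇒ [18, 26, 36]
  HnxIII (GTGACCGC, off=2): no sites
  BxoV (GGATT, off=0): no sites
  TgoI ACGTGC/1: at [57] ⇒ [58]
  YnoX (CTAATAGA, off=2): no sites

Pooled cuts: [18, 26, 36, 58]

Fragment lengths:
  18→26: 8 bp
  26→36: 10 bp
  36→58: 22 bp
  58→18 (wrap): 61-58+18 = 21 bp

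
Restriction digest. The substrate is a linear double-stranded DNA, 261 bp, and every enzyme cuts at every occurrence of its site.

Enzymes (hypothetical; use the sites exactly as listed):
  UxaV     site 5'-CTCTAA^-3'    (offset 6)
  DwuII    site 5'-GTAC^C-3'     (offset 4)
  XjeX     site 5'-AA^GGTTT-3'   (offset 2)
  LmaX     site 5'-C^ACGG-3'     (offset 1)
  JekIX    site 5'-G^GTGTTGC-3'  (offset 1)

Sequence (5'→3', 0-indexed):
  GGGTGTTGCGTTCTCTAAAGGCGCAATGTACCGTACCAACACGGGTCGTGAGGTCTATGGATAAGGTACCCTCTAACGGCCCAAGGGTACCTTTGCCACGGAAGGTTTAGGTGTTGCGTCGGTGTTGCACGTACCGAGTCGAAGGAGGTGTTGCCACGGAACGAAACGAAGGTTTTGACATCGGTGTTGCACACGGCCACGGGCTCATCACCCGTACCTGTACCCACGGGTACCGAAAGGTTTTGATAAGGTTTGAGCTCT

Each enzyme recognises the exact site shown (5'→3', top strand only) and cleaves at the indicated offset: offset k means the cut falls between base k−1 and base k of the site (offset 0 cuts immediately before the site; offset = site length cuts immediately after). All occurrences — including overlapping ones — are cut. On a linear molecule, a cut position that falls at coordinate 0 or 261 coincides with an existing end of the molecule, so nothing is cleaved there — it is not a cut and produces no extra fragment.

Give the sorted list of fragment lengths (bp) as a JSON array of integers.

[2,2,4,5,5,6,6,6,7,7,7,8,8,9,11,11,12,13,13,13,13,14,15,16,19,29]

Per-enzyme occurrences:
  UxaV CTCTAA/6: at [12, 70] ⇒ [18, 76]
  DwuII GTACC/4: at [27, 32, 65, 86, 130, 213, 219, 229] ⇒ [31, 36, 69, 90, 134, 217, 223, 233]
  XjeX AAGGTTT/2: at [101, 168, 236, 247] ⇒ [103, 170, 238, 249]
  LmaX CACGG/1: at [39, 96, 154, 191, 197, 224] ⇒ [40, 97, 155, 192, 198, 225]
  JekIX GGTGTTGC/1: at [1, 109, 120, 146, 182] ⇒ [2, 110, 121, 147, 183]

All cut coordinates (distinct, sorted): [2, 18, 31, 36, 40, 69, 76, 90, 97, 103, 110, 121, 134, 147, 155, 170, 183, 192, 198, 217, 223, 225, 233, 238, 249]

Fragments:
  [0,2): 2 bp
  [2,18): 16 bp
  [18,31): 13 bp
  [31,36): 5 bp
  [36,40): 4 bp
  [40,69): 29 bp
  [69,76): 7 bp
  [76,90): 14 bp
  [90,97): 7 bp
  [97,103): 6 bp
  [103,110): 7 bp
  [110,121): 11 bp
  [121,134): 13 bp
  [134,147): 13 bp
  [147,155): 8 bp
  [155,170): 15 bp
  [170,183): 13 bp
  [183,192): 9 bp
  [192,198): 6 bp
  [198,217): 19 bp
  [217,223): 6 bp
  [223,225): 2 bp
  [225,233): 8 bp
  [233,238): 5 bp
  [238,249): 11 bp
  [249,261): 12 bp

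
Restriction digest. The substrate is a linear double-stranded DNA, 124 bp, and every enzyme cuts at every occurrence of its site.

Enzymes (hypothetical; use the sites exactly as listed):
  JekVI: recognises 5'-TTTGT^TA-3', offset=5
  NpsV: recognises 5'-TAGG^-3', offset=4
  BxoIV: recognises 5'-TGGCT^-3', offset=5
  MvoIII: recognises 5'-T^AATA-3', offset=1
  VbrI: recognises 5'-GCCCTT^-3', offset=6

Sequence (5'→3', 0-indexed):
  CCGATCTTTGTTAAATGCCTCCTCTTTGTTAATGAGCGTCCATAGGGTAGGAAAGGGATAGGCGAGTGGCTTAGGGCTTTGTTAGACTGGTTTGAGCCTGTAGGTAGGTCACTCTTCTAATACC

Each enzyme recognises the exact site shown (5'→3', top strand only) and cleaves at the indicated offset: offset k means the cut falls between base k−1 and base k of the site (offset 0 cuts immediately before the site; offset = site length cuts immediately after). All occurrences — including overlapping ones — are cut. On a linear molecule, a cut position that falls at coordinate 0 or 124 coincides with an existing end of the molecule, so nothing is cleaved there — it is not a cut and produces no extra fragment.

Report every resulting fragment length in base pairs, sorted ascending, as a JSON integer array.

Scan for sites:
  JekVI TTTGTTA/5: at [6, 24, 77] ⇒ [11, 29, 82]
  NpsV TAGG/4: at [42, 47, 58, 71, 100, 104] ⇒ [46, 51, 62, 75, 104, 108]
  BxoIV TGGCT/5: at [66] ⇒ [71]
  MvoIII TAATA/1: at [117] ⇒ [118]
  VbrI (GCCCTT, off=6): no sites

All cut coordinates (distinct, sorted): [11, 29, 46, 51, 62, 71, 75, 82, 104, 108, 118]

Fragments:
  [0,11): 11 bp
  [11,29): 18 bp
  [29,46): 17 bp
  [46,51): 5 bp
  [51,62): 11 bp
  [62,71): 9 bp
  [71,75): 4 bp
  [75,82): 7 bp
  [82,104): 22 bp
  [104,108): 4 bp
  [108,118): 10 bp
  [118,124): 6 bp

[4,4,5,6,7,9,10,11,11,17,18,22]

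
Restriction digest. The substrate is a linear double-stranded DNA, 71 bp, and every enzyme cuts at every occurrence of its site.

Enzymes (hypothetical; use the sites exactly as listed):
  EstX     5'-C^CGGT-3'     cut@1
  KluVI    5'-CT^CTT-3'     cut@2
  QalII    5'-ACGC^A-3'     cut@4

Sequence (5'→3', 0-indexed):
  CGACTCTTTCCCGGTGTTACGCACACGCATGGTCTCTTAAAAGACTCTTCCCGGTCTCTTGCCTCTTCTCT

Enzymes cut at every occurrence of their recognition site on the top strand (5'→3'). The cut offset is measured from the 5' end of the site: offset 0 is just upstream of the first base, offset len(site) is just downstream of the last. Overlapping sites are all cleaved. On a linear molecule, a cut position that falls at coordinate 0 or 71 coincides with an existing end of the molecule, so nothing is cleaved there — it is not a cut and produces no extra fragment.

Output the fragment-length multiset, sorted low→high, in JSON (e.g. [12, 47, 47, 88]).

[5,5,6,6,6,7,7,7,11,11]

Site scan:
  EstX (CCGGT, off=1): starts [10, 50] → cuts [11, 51]
  KluVI (CTCTT, off=2): starts [3, 33, 44, 55, 62] → cuts [5, 35, 46, 57, 64]
  QalII (ACGCA, off=4): starts [18, 24] → cuts [22, 28]

Pooled cuts: [5, 11, 22, 28, 35, 46, 51, 57, 64]

Fragments:
  [0,5): 5 bp
  [5,11): 6 bp
  [11,22): 11 bp
  [22,28): 6 bp
  [28,35): 7 bp
  [35,46): 11 bp
  [46,51): 5 bp
  [51,57): 6 bp
  [57,64): 7 bp
  [64,71): 7 bp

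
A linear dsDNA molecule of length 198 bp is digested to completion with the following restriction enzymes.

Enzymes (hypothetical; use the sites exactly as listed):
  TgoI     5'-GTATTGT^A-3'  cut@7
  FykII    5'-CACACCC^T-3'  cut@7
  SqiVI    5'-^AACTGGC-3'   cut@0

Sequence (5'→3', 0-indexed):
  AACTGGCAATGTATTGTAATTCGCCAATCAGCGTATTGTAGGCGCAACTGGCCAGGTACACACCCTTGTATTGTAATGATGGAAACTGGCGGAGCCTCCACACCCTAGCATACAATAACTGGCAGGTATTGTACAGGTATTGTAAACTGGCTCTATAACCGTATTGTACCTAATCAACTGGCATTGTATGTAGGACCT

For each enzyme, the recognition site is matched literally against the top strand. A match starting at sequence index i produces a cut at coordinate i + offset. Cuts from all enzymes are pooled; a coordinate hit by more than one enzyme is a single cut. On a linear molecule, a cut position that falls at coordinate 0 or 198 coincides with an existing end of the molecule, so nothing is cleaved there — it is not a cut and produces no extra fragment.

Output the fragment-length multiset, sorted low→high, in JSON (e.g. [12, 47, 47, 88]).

[1,6,8,9,9,11,11,16,17,20,22,22,23,23]

Scan for sites:
  TgoI GTATTGTA/7: at [10, 32, 67, 125, 136, 160] ⇒ [17, 39, 74, 132, 143, 167]
  FykII CACACCCT/7: at [58, 98] ⇒ [65, 105]
  SqiVI AACTGGC/0: at [0, 45, 83, 116, 144, 175] ⇒ [45, 83, 116, 144, 175] (position 0 is a terminus of the linear molecule — no cut)

All cut coordinates (distinct, sorted): [17, 39, 45, 65, 74, 83, 105, 116, 132, 143, 144, 167, 175]

Fragments:
  [0,17): 17 bp
  [17,39): 22 bp
  [39,45): 6 bp
  [45,65): 20 bp
  [65,74): 9 bp
  [74,83): 9 bp
  [83,105): 22 bp
  [105,116): 11 bp
  [116,132): 16 bp
  [132,143): 11 bp
  [143,144): 1 bp
  [144,167): 23 bp
  [167,175): 8 bp
  [175,198): 23 bp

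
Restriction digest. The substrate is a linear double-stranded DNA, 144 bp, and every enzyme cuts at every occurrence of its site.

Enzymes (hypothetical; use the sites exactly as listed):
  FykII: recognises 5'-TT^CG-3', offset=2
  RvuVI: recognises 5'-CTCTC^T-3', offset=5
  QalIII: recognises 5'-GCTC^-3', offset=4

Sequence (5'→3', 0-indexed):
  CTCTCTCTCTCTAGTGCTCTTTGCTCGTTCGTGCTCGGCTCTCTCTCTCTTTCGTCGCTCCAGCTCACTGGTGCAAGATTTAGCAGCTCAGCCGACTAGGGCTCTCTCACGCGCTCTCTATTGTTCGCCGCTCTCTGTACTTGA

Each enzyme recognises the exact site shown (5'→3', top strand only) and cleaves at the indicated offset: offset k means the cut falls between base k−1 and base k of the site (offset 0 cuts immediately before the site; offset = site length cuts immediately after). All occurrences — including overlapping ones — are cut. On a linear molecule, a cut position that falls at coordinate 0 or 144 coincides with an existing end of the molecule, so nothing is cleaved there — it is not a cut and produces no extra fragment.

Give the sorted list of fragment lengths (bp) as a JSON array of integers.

Site scan:
  FykII TTCG/2: at [27, 50, 123] ⇒ [29, 52, 125]
  RvuVI CTCTCT/5: at [0, 2, 4, 6, 38, 40, 42, 44, 101, 113, 130] ⇒ [5, 7, 9, 11, 43, 45, 47, 49, 106, 118, 135]
  QalIII GCTC/4: at [15, 22, 32, 37, 56, 62, 85, 100, 112, 129] ⇒ [19, 26, 36, 41, 60, 66, 89, 104, 116, 133]

Pooled cuts: [5, 7, 9, 11, 19, 26, 29, 36, 41, 43, 45, 47, 49, 52, 60, 66, 89, 104, 106, 116, 118, 125, 133, 135]

Fragments:
  [0,5): 5 bp
  [5,7): 2 bp
  [7,9): 2 bp
  [9,11): 2 bp
  [11,19): 8 bp
  [19,26): 7 bp
  [26,29): 3 bp
  [29,36): 7 bp
  [36,41): 5 bp
  [41,43): 2 bp
  [43,45): 2 bp
  [45,47): 2 bp
  [47,49): 2 bp
  [49,52): 3 bp
  [52,60): 8 bp
  [60,66): 6 bp
  [66,89): 23 bp
  [89,104): 15 bp
  [104,106): 2 bp
  [106,116): 10 bp
  [116,118): 2 bp
  [118,125): 7 bp
  [125,133): 8 bp
  [133,135): 2 bp
  [135,144): 9 bp

[2,2,2,2,2,2,2,2,2,2,3,3,5,5,6,7,7,7,8,8,8,9,10,15,23]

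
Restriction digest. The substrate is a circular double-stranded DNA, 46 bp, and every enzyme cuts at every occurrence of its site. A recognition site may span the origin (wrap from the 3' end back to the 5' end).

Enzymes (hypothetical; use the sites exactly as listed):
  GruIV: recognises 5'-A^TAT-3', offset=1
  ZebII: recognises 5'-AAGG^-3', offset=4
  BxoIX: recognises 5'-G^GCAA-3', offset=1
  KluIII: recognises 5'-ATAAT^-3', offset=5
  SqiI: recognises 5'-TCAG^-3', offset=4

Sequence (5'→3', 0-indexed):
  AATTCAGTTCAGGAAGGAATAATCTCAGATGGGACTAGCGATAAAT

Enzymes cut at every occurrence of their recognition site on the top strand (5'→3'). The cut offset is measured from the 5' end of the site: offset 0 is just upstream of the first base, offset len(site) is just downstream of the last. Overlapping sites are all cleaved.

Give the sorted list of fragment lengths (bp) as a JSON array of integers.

Per-enzyme occurrences:
  GruIV (ATAT, off=1): no sites
  ZebII AAGG/4: at [13] ⇒ [17]
  BxoIX (GGCAA, off=1): no sites
  KluIII ATAAT/5: at [18, 44] ⇒ [3, 23]
  SqiI TCAG/4: at [3, 8, 24] ⇒ [7, 12, 28]

Pooled cuts: [3, 7, 12, 17, 23, 28]

Fragment lengths:
  3→7: 4 bp
  7→12: 5 bp
  12→17: 5 bp
  17→23: 6 bp
  23→28: 5 bp
  28→3 (wrap): 46-28+3 = 21 bp

[4,5,5,5,6,21]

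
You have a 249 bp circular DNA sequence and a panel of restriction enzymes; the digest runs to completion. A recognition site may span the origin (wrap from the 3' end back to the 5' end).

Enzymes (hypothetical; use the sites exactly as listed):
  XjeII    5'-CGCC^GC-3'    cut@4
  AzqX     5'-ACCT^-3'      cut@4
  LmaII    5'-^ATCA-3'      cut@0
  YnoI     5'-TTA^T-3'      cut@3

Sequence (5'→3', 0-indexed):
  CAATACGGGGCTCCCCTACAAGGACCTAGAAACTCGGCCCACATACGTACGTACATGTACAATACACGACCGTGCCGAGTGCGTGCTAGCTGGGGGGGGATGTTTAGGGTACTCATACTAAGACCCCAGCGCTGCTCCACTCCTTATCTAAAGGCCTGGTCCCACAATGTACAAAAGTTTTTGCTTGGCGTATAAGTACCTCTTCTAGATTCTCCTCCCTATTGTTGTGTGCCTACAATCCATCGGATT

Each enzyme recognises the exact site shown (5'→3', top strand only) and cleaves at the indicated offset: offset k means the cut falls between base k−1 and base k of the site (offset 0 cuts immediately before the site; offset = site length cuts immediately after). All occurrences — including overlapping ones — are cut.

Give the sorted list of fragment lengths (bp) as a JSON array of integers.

[55,75,119]

Per-enzyme occurrences:
  XjeII (CGCCGC, off=4): no sites
  AzqX ACCT/4: at [23, 197] ⇒ [27, 201]
  LmaII (ATCA, off=0): no sites
  YnoI TTAT/3: at [143] ⇒ [146]

Pooled cuts: [27, 146, 201]

Fragments:
  27→146: 119 bp
  146→201: 55 bp
  201→27 (wrap): 249-201+27 = 75 bp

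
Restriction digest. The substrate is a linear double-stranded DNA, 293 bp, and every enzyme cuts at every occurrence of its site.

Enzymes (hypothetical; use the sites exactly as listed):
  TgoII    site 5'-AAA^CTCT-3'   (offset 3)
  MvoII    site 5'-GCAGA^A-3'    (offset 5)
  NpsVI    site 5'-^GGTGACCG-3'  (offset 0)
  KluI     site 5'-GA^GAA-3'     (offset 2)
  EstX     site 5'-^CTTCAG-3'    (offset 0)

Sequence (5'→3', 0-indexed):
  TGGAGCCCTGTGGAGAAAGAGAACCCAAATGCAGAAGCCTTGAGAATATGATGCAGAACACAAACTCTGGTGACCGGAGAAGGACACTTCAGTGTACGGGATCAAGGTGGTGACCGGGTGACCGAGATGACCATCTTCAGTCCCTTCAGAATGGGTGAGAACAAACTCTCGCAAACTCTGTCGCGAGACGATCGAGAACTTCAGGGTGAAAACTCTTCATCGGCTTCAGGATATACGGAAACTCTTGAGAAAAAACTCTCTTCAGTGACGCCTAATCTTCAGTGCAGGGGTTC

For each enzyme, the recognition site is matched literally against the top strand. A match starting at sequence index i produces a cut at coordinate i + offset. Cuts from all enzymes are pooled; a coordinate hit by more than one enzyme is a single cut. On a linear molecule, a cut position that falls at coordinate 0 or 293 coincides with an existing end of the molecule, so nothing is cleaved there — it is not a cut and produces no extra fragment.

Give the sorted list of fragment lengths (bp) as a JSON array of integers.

[3,4,4,6,7,7,7,7,8,8,8,9,10,10,11,14,14,14,15,15,17,17,18,18,20,22]

Per-enzyme occurrences:
  TgoII AAACTCT/3: at [61, 162, 172, 209, 238, 252] ⇒ [64, 165, 175, 212, 241, 255]
  MvoII GCAGAA/5: at [30, 52] ⇒ [35, 57]
  NpsVI GGTGACCG/0: at [68, 108, 116] ⇒ [68, 108, 116]
  KluI GAGAA/2: at [12, 18, 41, 76, 156, 193, 246] ⇒ [14, 20, 43, 78, 158, 195, 248]
  EstX CTTCAG/0: at [86, 134, 143, 198, 223, 259, 276] ⇒ [86, 134, 143, 198, 223, 259, 276]

Pooled cuts: [14, 20, 35, 43, 57, 64, 68, 78, 86, 108, 116, 134, 143, 158, 165, 175, 195, 198, 212, 223, 241, 248, 255, 259, 276]

Fragment lengths:
  [0,14): 14 bp
  [14,20): 6 bp
  [20,35): 15 bp
  [35,43): 8 bp
  [43,57): 14 bp
  [57,64): 7 bp
  [64,68): 4 bp
  [68,78): 10 bp
  [78,86): 8 bp
  [86,108): 22 bp
  [108,116): 8 bp
  [116,134): 18 bp
  [134,143): 9 bp
  [143,158): 15 bp
  [158,165): 7 bp
  [165,175): 10 bp
  [175,195): 20 bp
  [195,198): 3 bp
  [198,212): 14 bp
  [212,223): 11 bp
  [223,241): 18 bp
  [241,248): 7 bp
  [248,255): 7 bp
  [255,259): 4 bp
  [259,276): 17 bp
  [276,293): 17 bp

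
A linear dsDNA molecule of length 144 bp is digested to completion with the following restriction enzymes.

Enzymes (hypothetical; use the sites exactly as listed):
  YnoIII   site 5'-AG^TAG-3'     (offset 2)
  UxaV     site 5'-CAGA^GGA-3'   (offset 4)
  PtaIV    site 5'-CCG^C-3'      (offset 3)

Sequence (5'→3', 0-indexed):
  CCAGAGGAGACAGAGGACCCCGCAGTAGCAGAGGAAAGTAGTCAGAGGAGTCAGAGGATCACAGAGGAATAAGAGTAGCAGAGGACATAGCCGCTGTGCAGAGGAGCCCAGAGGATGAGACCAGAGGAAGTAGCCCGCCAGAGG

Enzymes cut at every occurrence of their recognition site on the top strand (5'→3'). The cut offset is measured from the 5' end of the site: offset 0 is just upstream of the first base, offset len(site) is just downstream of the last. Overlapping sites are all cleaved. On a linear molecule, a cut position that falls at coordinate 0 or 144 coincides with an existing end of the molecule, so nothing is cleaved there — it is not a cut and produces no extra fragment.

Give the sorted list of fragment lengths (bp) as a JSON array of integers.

Scan for sites:
  YnoIII AGTAG/2: at [23, 36, 73, 128] ⇒ [25, 38, 75, 130]
  UxaV CAGAGGA/4: at [1, 10, 28, 42, 51, 61, 78, 98, 108, 121] ⇒ [5, 14, 32, 46, 55, 65, 82, 102, 112, 125]
  PtaIV CCGC/3: at [19, 90, 134] ⇒ [22, 93, 137]

All cut coordinates (distinct, sorted): [5, 14, 22, 25, 32, 38, 46, 55, 65, 75, 82, 93, 102, 112, 125, 130, 137]

Fragments:
  [0,5): 5 bp
  [5,14): 9 bp
  [14,22): 8 bp
  [22,25): 3 bp
  [25,32): 7 bp
  [32,38): 6 bp
  [38,46): 8 bp
  [46,55): 9 bp
  [55,65): 10 bp
  [65,75): 10 bp
  [75,82): 7 bp
  [82,93): 11 bp
  [93,102): 9 bp
  [102,112): 10 bp
  [112,125): 13 bp
  [125,130): 5 bp
  [130,137): 7 bp
  [137,144): 7 bp

[3,5,5,6,7,7,7,7,8,8,9,9,9,10,10,10,11,13]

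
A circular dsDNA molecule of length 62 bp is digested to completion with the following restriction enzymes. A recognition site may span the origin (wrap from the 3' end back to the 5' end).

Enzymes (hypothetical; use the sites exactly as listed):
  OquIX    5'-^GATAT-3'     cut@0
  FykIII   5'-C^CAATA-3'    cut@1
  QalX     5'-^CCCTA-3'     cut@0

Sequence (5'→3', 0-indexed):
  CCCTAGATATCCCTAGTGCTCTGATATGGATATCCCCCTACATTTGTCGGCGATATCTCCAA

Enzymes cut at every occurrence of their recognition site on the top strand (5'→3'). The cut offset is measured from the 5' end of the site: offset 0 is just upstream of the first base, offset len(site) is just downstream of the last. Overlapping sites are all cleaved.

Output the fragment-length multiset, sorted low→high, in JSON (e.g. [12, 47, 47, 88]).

Per-enzyme occurrences:
  OquIX GATAT/0: at [5, 22, 28, 51] ⇒ [5, 22, 28, 51]
  FykIII (CCAATA, off=1): no sites
  QalX CCCTA/0: at [0, 10, 35] ⇒ [0, 10, 35]

All cut coordinates (distinct, sorted): [0, 5, 10, 22, 28, 35, 51]

Fragment lengths:
  0→5: 5 bp
  5→10: 5 bp
  10→22: 12 bp
  22→28: 6 bp
  28→35: 7 bp
  35→51: 16 bp
  51→0 (wrap): 62-51+0 = 11 bp

[5,5,6,7,11,12,16]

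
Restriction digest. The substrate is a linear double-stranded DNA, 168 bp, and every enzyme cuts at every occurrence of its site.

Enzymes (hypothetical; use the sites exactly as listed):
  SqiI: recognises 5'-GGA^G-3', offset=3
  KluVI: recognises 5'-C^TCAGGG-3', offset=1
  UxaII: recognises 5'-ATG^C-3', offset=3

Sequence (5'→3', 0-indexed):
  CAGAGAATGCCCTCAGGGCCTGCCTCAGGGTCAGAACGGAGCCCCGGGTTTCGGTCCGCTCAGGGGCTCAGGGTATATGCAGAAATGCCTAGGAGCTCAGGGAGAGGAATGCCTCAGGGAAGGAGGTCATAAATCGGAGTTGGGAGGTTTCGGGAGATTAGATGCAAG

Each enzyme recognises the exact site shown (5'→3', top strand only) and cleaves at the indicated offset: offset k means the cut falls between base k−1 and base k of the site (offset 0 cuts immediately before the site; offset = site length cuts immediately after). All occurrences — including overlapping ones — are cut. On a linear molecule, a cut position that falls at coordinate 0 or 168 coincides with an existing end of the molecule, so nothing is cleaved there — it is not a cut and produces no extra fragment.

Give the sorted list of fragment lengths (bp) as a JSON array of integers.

[2,2,3,4,7,7,7,8,8,8,9,9,10,11,12,12,14,16,19]

Scan for sites:
  SqiI GGAG/3: at [37, 91, 100, 121, 135, 142, 152] ⇒ [40, 94, 103, 124, 138, 145, 155]
  KluVI CTCAGGG/1: at [11, 23, 58, 66, 95, 112] ⇒ [12, 24, 59, 67, 96, 113]
  UxaII ATGC/3: at [6, 76, 84, 108, 161] ⇒ [9, 79, 87, 111, 164]

All cut coordinates (distinct, sorted): [9, 12, 24, 40, 59, 67, 79, 87, 94, 96, 103, 111, 113, 124, 138, 145, 155, 164]

Fragments:
  [0,9): 9 bp
  [9,12): 3 bp
  [12,24): 12 bp
  [24,40): 16 bp
  [40,59): 19 bp
  [59,67): 8 bp
  [67,79): 12 bp
  [79,87): 8 bp
  [87,94): 7 bp
  [94,96): 2 bp
  [96,103): 7 bp
  [103,111): 8 bp
  [111,113): 2 bp
  [113,124): 11 bp
  [124,138): 14 bp
  [138,145): 7 bp
  [145,155): 10 bp
  [155,164): 9 bp
  [164,168): 4 bp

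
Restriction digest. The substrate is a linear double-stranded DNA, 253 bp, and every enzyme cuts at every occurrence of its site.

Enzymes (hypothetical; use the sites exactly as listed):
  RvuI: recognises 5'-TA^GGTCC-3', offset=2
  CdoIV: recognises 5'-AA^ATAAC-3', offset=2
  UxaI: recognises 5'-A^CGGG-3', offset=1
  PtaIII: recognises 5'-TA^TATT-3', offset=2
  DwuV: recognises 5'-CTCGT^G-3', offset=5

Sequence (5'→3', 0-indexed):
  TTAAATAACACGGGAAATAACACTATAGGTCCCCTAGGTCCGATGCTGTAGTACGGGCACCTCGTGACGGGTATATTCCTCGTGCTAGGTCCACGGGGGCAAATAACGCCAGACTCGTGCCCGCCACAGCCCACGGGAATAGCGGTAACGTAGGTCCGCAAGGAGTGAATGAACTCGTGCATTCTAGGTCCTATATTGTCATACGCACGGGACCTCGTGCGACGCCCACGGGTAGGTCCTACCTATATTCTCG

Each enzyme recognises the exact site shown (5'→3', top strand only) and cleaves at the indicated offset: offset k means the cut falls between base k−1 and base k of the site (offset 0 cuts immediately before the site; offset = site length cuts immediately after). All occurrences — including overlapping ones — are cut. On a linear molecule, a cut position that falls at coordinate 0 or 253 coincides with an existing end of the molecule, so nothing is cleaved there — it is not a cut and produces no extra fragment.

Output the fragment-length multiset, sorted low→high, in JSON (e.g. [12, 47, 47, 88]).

[2,4,4,6,6,6,6,6,7,8,8,9,9,10,10,11,11,11,12,14,15,16,17,19,26]

Per-enzyme occurrences:
  RvuI (TAGGTCC, off=2): starts [25, 34, 85, 150, 184, 232] → cuts [27, 36, 87, 152, 186, 234]
  CdoIV (AAATAAC, off=2): starts [2, 14, 100] → cuts [4, 16, 102]
  UxaI (ACGGG, off=1): starts [9, 52, 66, 92, 132, 206, 227] → cuts [10, 53, 67, 93, 133, 207, 228]
  PtaIII (TATATT, off=2): starts [71, 191, 243] → cuts [73, 193, 245]
  DwuV (CTCGTG, off=5): starts [60, 78, 113, 173, 213] → cuts [65, 83, 118, 178, 218]

Pooled cuts: [4, 10, 16, 27, 36, 53, 65, 67, 73, 83, 87, 93, 102, 118, 133, 152, 178, 186, 193, 207, 218, 228, 234, 245]

Fragment lengths:
  [0,4): 4 bp
  [4,10): 6 bp
  [10,16): 6 bp
  [16,27): 11 bp
  [27,36): 9 bp
  [36,53): 17 bp
  [53,65): 12 bp
  [65,67): 2 bp
  [67,73): 6 bp
  [73,83): 10 bp
  [83,87): 4 bp
  [87,93): 6 bp
  [93,102): 9 bp
  [102,118): 16 bp
  [118,133): 15 bp
  [133,152): 19 bp
  [152,178): 26 bp
  [178,186): 8 bp
  [186,193): 7 bp
  [193,207): 14 bp
  [207,218): 11 bp
  [218,228): 10 bp
  [228,234): 6 bp
  [234,245): 11 bp
  [245,253): 8 bp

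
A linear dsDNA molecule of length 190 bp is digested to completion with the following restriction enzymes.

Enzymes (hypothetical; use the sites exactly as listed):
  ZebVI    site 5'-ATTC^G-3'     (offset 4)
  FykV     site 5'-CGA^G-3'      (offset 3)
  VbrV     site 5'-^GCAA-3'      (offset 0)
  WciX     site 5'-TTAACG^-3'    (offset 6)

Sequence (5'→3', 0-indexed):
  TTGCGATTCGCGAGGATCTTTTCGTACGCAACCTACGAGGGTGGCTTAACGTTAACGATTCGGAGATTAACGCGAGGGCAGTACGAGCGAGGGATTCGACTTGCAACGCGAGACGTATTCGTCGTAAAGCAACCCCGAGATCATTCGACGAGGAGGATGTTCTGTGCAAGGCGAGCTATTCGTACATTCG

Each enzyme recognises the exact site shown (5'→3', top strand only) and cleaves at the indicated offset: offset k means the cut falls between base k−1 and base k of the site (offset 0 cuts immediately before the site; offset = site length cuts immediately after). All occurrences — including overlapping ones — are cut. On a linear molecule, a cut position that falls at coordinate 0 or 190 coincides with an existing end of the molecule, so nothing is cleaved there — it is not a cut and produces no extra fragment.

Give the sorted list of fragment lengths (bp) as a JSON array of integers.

Per-enzyme occurrences:
  ZebVI (ATTCG, off=4): starts [5, 57, 93, 116, 142, 177, 185] → cuts [9, 61, 97, 120, 146, 181, 189]
  FykV (CGAG, off=3): starts [10, 35, 72, 83, 87, 108, 135, 148, 171] → cuts [13, 38, 75, 86, 90, 111, 138, 151, 174]
  VbrV (GCAA, off=0): starts [27, 102, 128, 165] → cuts [27, 102, 128, 165]
  WciX (TTAACG, off=6): starts [45, 51, 66] → cuts [51, 57, 72]

Pooled cuts: [9, 13, 27, 38, 51, 57, 61, 72, 75, 86, 90, 97, 102, 111, 120, 128, 138, 146, 151, 165, 174, 181, 189]

Fragment lengths:
  [0,9): 9 bp
  [9,13): 4 bp
  [13,27): 14 bp
  [27,38): 11 bp
  [38,51): 13 bp
  [51,57): 6 bp
  [57,61): 4 bp
  [61,72): 11 bp
  [72,75): 3 bp
  [75,86): 11 bp
  [86,90): 4 bp
  [90,97): 7 bp
  [97,102): 5 bp
  [102,111): 9 bp
  [111,120): 9 bp
  [120,128): 8 bp
  [128,138): 10 bp
  [138,146): 8 bp
  [146,151): 5 bp
  [151,165): 14 bp
  [165,174): 9 bp
  [174,181): 7 bp
  [181,189): 8 bp
  [189,190): 1 bp

[1,3,4,4,4,5,5,6,7,7,8,8,8,9,9,9,9,10,11,11,11,13,14,14]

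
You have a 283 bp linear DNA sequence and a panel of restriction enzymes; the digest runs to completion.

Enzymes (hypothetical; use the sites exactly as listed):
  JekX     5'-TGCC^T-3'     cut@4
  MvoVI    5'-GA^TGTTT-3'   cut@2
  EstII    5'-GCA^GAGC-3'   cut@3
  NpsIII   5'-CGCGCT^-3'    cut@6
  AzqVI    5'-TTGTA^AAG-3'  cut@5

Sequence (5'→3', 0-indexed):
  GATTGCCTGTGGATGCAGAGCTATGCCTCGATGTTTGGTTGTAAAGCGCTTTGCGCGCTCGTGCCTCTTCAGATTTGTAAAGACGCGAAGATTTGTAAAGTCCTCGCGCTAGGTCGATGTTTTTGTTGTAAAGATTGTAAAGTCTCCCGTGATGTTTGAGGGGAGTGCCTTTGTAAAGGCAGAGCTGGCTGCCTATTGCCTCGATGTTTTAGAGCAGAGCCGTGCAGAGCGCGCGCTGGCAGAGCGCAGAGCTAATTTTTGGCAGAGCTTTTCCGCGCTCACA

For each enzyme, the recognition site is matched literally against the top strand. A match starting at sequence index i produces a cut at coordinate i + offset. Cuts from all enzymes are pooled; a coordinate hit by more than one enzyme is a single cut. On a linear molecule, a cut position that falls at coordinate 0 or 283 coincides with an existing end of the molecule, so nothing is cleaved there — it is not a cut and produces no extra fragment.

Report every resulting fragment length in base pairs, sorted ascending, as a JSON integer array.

[4,4,4,4,6,6,6,7,7,7,7,9,10,10,10,11,12,12,12,13,13,13,14,15,16,16,17,18]

Per-enzyme occurrences:
  JekX (TGCCT, off=4): starts [3, 23, 61, 165, 189, 196] → cuts [7, 27, 65, 169, 193, 200]
  MvoVI (GATGTTT, off=2): starts [29, 115, 150, 202] → cuts [31, 117, 152, 204]
  EstII (GCAGAGC, off=3): starts [14, 178, 213, 223, 238, 245, 261] → cuts [17, 181, 216, 226, 241, 248, 264]
  NpsIII (CGCGCT, off=6): starts [53, 104, 231, 273] → cuts [59, 110, 237, 279]
  AzqVI (TTGTAAAG, off=5): starts [38, 74, 92, 125, 134, 170] → cuts [43, 79, 97, 130, 139, 175]

Pooled cuts: [7, 17, 27, 31, 43, 59, 65, 79, 97, 110, 117, 130, 139, 152, 169, 175, 181, 193, 200, 204, 216, 226, 237, 241, 248, 264, 279]

Fragment lengths:
  [0,7): 7 bp
  [7,17): 10 bp
  [17,27): 10 bp
  [27,31): 4 bp
  [31,43): 12 bp
  [43,59): 16 bp
  [59,65): 6 bp
  [65,79): 14 bp
  [79,97): 18 bp
  [97,110): 13 bp
  [110,117): 7 bp
  [117,130): 13 bp
  [130,139): 9 bp
  [139,152): 13 bp
  [152,169): 17 bp
  [169,175): 6 bp
  [175,181): 6 bp
  [181,193): 12 bp
  [193,200): 7 bp
  [200,204): 4 bp
  [204,216): 12 bp
  [216,226): 10 bp
  [226,237): 11 bp
  [237,241): 4 bp
  [241,248): 7 bp
  [248,264): 16 bp
  [264,279): 15 bp
  [279,283): 4 bp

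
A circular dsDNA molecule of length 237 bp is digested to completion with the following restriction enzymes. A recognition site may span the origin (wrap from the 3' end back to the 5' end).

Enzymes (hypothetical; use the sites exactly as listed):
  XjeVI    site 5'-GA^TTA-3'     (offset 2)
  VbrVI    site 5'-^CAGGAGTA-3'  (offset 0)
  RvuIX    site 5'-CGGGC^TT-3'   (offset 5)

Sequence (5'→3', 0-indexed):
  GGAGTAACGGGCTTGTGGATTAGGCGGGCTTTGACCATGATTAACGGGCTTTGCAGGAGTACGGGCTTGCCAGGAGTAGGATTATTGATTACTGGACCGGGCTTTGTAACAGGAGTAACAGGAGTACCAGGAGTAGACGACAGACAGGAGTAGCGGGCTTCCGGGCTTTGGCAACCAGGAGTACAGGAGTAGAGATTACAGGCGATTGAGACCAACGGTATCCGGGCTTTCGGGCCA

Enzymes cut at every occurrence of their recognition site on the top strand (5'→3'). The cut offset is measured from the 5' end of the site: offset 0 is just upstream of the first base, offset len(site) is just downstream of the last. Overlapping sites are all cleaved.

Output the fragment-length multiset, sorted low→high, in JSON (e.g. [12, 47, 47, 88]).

Site scan:
  XjeVI (GATTA, off=2): starts [17, 38, 79, 86, 193] → cuts [19, 40, 81, 88, 195]
  VbrVI (CAGGAGTA, off=0): starts [53, 70, 109, 118, 127, 144, 175, 183, 235] → cuts [53, 70, 109, 118, 127, 144, 175, 183, 235]
  RvuIX (CGGGCTT, off=5): starts [7, 24, 44, 61, 97, 153, 161, 222] → cuts [12, 29, 49, 66, 102, 158, 166, 227]

Pooled cuts: [12, 19, 29, 40, 49, 53, 66, 70, 81, 88, 102, 109, 118, 127, 144, 158, 166, 175, 183, 195, 227, 235]

Fragments:
  12→19: 7 bp
  19→29: 10 bp
  29→40: 11 bp
  40→49: 9 bp
  49→53: 4 bp
  53→66: 13 bp
  66→70: 4 bp
  70→81: 11 bp
  81→88: 7 bp
  88→102: 14 bp
  102→109: 7 bp
  109→118: 9 bp
  118→127: 9 bp
  127→144: 17 bp
  144→158: 14 bp
  158→166: 8 bp
  166→175: 9 bp
  175→183: 8 bp
  183→195: 12 bp
  195→227: 32 bp
  227→235: 8 bp
  235→12 (wrap): 237-235+12 = 14 bp

[4,4,7,7,7,8,8,8,9,9,9,9,10,11,11,12,13,14,14,14,17,32]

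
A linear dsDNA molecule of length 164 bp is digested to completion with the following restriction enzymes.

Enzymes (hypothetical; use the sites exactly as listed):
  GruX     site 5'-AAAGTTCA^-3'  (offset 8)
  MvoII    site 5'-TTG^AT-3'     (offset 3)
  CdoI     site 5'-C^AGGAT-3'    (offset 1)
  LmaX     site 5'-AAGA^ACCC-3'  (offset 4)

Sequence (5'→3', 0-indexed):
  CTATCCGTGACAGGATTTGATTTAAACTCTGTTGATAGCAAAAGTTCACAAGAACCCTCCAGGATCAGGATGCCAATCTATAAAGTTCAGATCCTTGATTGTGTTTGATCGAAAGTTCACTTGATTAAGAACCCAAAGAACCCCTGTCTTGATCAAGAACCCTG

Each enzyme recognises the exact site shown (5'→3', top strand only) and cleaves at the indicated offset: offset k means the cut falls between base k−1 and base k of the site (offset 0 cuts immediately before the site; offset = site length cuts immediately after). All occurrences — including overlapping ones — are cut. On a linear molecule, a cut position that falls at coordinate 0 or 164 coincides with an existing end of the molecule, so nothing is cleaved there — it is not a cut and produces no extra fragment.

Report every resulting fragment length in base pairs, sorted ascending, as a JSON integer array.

Scan for sites:
  GruX (AAAGTTCA, off=8): starts [40, 81, 111] → cuts [48, 89, 119]
  MvoII (TTGAT, off=3): starts [16, 31, 94, 104, 120, 148] → cuts [19, 34, 97, 107, 123, 151]
  CdoI (CAGGAT, off=1): starts [10, 59, 65] → cuts [11, 60, 66]
  LmaX (AAGAACCC, off=4): starts [49, 126, 135, 154] → cuts [53, 130, 139, 158]

All cut coordinates (distinct, sorted): [11, 19, 34, 48, 53, 60, 66, 89, 97, 107, 119, 123, 130, 139, 151, 158]

Fragments:
  [0,11): 11 bp
  [11,19): 8 bp
  [19,34): 15 bp
  [34,48): 14 bp
  [48,53): 5 bp
  [53,60): 7 bp
  [60,66): 6 bp
  [66,89): 23 bp
  [89,97): 8 bp
  [97,107): 10 bp
  [107,119): 12 bp
  [119,123): 4 bp
  [123,130): 7 bp
  [130,139): 9 bp
  [139,151): 12 bp
  [151,158): 7 bp
  [158,164): 6 bp

[4,5,6,6,7,7,7,8,8,9,10,11,12,12,14,15,23]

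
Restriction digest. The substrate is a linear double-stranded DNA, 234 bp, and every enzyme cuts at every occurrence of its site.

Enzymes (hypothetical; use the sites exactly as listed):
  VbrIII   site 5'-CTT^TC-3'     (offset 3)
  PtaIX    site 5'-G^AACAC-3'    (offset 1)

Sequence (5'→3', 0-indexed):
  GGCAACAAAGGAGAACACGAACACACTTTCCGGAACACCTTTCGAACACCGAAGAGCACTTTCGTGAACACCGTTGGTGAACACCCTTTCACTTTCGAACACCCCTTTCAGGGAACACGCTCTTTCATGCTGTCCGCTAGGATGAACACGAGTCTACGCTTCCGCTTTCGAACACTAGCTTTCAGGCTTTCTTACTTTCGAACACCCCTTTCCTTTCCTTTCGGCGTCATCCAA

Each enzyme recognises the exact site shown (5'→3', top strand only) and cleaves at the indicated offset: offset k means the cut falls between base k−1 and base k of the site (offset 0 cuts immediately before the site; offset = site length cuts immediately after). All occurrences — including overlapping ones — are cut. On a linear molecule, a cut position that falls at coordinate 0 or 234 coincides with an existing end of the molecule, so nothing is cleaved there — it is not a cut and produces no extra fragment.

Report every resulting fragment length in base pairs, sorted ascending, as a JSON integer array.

[3,3,3,3,5,5,5,5,6,6,6,8,8,8,9,9,10,10,11,11,13,13,14,17,20,23]

Per-enzyme occurrences:
  VbrIII (CTTTC, off=3): starts [25, 38, 58, 85, 91, 104, 121, 164, 178, 186, 194, 207, 212, 217] → cuts [28, 41, 61, 88, 94, 107, 124, 167, 181, 189, 197, 210, 215, 220]
  PtaIX (GAACAC, off=1): starts [12, 18, 32, 43, 65, 78, 96, 112, 143, 169, 199] → cuts [13, 19, 33, 44, 66, 79, 97, 113, 144, 170, 200]

All cut coordinates (distinct, sorted): [13, 19, 28, 33, 41, 44, 61, 66, 79, 88, 94, 97, 107, 113, 124, 144, 167, 170, 181, 189, 197, 200, 210, 215, 220]

Fragments:
  [0,13): 13 bp
  [13,19): 6 bp
  [19,28): 9 bp
  [28,33): 5 bp
  [33,41): 8 bp
  [41,44): 3 bp
  [44,61): 17 bp
  [61,66): 5 bp
  [66,79): 13 bp
  [79,88): 9 bp
  [88,94): 6 bp
  [94,97): 3 bp
  [97,107): 10 bp
  [107,113): 6 bp
  [113,124): 11 bp
  [124,144): 20 bp
  [144,167): 23 bp
  [167,170): 3 bp
  [170,181): 11 bp
  [181,189): 8 bp
  [189,197): 8 bp
  [197,200): 3 bp
  [200,210): 10 bp
  [210,215): 5 bp
  [215,220): 5 bp
  [220,234): 14 bp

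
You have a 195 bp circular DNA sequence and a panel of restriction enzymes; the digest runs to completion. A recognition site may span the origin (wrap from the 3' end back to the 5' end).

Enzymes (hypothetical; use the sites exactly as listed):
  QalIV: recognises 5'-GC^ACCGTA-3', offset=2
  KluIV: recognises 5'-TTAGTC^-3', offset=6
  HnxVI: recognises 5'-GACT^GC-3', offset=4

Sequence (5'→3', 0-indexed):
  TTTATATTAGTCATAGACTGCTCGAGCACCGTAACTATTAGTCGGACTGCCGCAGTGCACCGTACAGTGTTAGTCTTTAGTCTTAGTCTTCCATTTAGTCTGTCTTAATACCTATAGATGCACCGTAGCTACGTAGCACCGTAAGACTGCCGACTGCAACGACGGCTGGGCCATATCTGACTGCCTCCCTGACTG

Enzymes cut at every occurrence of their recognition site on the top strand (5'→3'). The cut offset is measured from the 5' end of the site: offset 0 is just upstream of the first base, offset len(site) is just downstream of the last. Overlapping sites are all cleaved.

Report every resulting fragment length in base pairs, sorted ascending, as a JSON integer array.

Scan for sites:
  QalIV (GCACCGTA, off=2): starts [25, 56, 119, 135] → cuts [27, 58, 121, 137]
  KluIV (TTAGTC, off=6): starts [6, 37, 69, 76, 82, 94] → cuts [12, 43, 75, 82, 88, 100]
  HnxVI (GACTGC, off=4): starts [15, 44, 144, 151, 178] → cuts [19, 48, 148, 155, 182]

All cut coordinates (distinct, sorted): [12, 19, 27, 43, 48, 58, 75, 82, 88, 100, 121, 137, 148, 155, 182]

Fragment lengths:
  12→19: 7 bp
  19→27: 8 bp
  27→43: 16 bp
  43→48: 5 bp
  48→58: 10 bp
  58→75: 17 bp
  75→82: 7 bp
  82→88: 6 bp
  88→100: 12 bp
  100→121: 21 bp
  121→137: 16 bp
  137→148: 11 bp
  148→155: 7 bp
  155→182: 27 bp
  182→12 (wrap): 195-182+12 = 25 bp

[5,6,7,7,7,8,10,11,12,16,16,17,21,25,27]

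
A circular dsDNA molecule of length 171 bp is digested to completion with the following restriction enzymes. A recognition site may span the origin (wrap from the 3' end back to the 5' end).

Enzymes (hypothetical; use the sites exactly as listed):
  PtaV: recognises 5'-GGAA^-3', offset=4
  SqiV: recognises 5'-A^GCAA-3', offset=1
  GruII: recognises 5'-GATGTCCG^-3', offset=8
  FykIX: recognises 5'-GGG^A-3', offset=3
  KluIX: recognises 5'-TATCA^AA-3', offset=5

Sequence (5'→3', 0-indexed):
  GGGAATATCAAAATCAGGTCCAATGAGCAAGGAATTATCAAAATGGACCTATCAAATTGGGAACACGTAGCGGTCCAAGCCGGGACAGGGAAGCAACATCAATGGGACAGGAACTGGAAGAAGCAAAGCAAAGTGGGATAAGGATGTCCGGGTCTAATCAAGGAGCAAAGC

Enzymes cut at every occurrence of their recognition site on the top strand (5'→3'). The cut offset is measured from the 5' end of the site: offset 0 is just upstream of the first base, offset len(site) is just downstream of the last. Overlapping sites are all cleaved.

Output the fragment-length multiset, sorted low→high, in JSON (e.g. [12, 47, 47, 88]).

Scan for sites:
  PtaV GGAA/4: at [1, 30, 59, 88, 109, 115] ⇒ [5, 34, 63, 92, 113, 119]
  SqiV AGCAA/1: at [25, 91, 121, 126, 163] ⇒ [26, 92, 122, 127, 164]
  GruII GATGTCCG/8: at [142] ⇒ [150]
  FykIX GGGA/3: at [0, 58, 81, 87, 103, 134] ⇒ [3, 61, 84, 90, 106, 137]
  KluIX TATCAAA/5: at [5, 35, 49] ⇒ [10, 40, 54]

Pooled cuts: [3, 5, 10, 26, 34, 40, 54, 61, 63, 84, 90, 92, 106, 113, 119, 122, 127, 137, 150, 164]

Fragment lengths:
  3→5: 2 bp
  5→10: 5 bp
  10→26: 16 bp
  26→34: 8 bp
  34→40: 6 bp
  40→54: 14 bp
  54→61: 7 bp
  61→63: 2 bp
  63→84: 21 bp
  84→90: 6 bp
  90→92: 2 bp
  92→106: 14 bp
  106→113: 7 bp
  113→119: 6 bp
  119→122: 3 bp
  122→127: 5 bp
  127→137: 10 bp
  137→150: 13 bp
  150→164: 14 bp
  164→3 (wrap): 171-164+3 = 10 bp

[2,2,2,3,5,5,6,6,6,7,7,8,10,10,13,14,14,14,16,21]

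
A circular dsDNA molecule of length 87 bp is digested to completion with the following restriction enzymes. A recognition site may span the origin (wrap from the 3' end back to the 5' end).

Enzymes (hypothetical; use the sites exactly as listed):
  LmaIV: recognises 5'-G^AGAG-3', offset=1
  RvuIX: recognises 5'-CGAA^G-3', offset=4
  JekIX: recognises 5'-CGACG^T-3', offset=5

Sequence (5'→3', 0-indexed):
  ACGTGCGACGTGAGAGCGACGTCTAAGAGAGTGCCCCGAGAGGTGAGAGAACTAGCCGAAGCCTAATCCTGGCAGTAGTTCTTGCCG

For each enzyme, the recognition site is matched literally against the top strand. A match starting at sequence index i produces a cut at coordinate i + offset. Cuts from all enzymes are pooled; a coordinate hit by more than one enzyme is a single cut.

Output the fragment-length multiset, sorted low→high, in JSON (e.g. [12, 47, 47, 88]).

Per-enzyme occurrences:
  LmaIV (GAGAG, off=1): starts [11, 26, 37, 44] → cuts [12, 27, 38, 45]
  RvuIX (CGAAG, off=4): starts [56] → cuts [60]
  JekIX (CGACGT, off=5): starts [5, 16, 85] → cuts [3, 10, 21]

All cut coordinates (distinct, sorted): [3, 10, 12, 21, 27, 38, 45, 60]

Fragments:
  3→10: 7 bp
  10→12: 2 bp
  12→21: 9 bp
  21→27: 6 bp
  27→38: 11 bp
  38→45: 7 bp
  45→60: 15 bp
  60→3 (wrap): 87-60+3 = 30 bp

[2,6,7,7,9,11,15,30]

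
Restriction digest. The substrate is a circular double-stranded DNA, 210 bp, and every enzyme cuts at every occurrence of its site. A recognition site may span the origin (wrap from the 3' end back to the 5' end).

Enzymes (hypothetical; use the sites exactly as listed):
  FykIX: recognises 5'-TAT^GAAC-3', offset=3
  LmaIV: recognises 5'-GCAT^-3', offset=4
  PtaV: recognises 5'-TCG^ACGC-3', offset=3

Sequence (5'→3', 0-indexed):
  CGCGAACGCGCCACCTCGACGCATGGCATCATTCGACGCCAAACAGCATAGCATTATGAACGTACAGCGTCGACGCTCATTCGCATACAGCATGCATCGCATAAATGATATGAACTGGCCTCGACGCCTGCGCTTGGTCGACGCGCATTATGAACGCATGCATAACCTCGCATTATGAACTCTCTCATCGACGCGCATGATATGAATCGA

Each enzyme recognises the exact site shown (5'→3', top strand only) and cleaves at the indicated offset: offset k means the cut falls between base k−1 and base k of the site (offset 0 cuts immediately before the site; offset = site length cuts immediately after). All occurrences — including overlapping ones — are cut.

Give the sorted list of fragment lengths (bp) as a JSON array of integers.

[3,3,3,4,4,5,5,5,6,6,7,8,8,8,9,10,11,12,14,14,14,15,17,19]

Scan for sites:
  FykIX TATGAAC/3: at [54, 108, 148, 173] ⇒ [57, 111, 151, 176]
  LmaIV GCAT/4: at [20, 25, 45, 50, 82, 89, 93, 98, 144, 155, 159, 169, 194] ⇒ [24, 29, 49, 54, 86, 93, 97, 102, 148, 159, 163, 173, 198]
  PtaV TCGACGC/3: at [15, 32, 69, 120, 137, 187, 206] ⇒ [18, 35, 72, 123, 140, 190, 209]

All cut coordinates (distinct, sorted): [18, 24, 29, 35, 49, 54, 57, 72, 86, 93, 97, 102, 111, 123, 140, 148, 151, 159, 163, 173, 176, 190, 198, 209]

Fragments:
  18→24: 6 bp
  24→29: 5 bp
  29→35: 6 bp
  35→49: 14 bp
  49→54: 5 bp
  54→57: 3 bp
  57→72: 15 bp
  72→86: 14 bp
  86→93: 7 bp
  93→97: 4 bp
  97→102: 5 bp
  102→111: 9 bp
  111→123: 12 bp
  123→140: 17 bp
  140→148: 8 bp
  148→151: 3 bp
  151→159: 8 bp
  159→163: 4 bp
  163→173: 10 bp
  173→176: 3 bp
  176→190: 14 bp
  190→198: 8 bp
  198→209: 11 bp
  209→18 (wrap): 210-209+18 = 19 bp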